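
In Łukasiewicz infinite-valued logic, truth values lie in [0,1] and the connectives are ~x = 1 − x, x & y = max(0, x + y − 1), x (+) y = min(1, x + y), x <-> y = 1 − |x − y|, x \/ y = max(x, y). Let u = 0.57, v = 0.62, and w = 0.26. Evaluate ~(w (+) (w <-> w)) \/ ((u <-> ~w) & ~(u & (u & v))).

w <-> w = 1 − |0.26 − 0.26| = 1 − 0.00 = 1.00
w (+) (w <-> w) = min(1, 0.26 + 1.00) = min(1, 1.26) = 1.00
~(w (+) (w <-> w)) = 1 − 1.00 = 0.00
~w = 1 − 0.26 = 0.74
u <-> ~w = 1 − |0.57 − 0.74| = 1 − 0.17 = 0.83
u & v = max(0, 0.57 + 0.62 − 1) = max(0, 0.19) = 0.19
u & (u & v) = max(0, 0.57 + 0.19 − 1) = max(0, -0.24) = 0.00
~(u & (u & v)) = 1 − 0.00 = 1.00
(u <-> ~w) & ~(u & (u & v)) = max(0, 0.83 + 1.00 − 1) = max(0, 0.83) = 0.83
~(w (+) (w <-> w)) \/ ((u <-> ~w) & ~(u & (u & v))) = max(0.00, 0.83) = 0.83

0.83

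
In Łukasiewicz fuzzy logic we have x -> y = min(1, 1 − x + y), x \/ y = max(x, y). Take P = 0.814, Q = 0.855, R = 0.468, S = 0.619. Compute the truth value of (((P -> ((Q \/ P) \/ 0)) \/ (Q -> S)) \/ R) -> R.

Q \/ P = max(0.855, 0.814) = 0.855
(Q \/ P) \/ 0 = max(0.855, 0.000) = 0.855
P -> ((Q \/ P) \/ 0) = min(1, 1 − 0.814 + 0.855) = min(1, 1.041) = 1.000
Q -> S = min(1, 1 − 0.855 + 0.619) = min(1, 0.764) = 0.764
(P -> ((Q \/ P) \/ 0)) \/ (Q -> S) = max(1.000, 0.764) = 1.000
((P -> ((Q \/ P) \/ 0)) \/ (Q -> S)) \/ R = max(1.000, 0.468) = 1.000
(((P -> ((Q \/ P) \/ 0)) \/ (Q -> S)) \/ R) -> R = min(1, 1 − 1.000 + 0.468) = min(1, 0.468) = 0.468

0.468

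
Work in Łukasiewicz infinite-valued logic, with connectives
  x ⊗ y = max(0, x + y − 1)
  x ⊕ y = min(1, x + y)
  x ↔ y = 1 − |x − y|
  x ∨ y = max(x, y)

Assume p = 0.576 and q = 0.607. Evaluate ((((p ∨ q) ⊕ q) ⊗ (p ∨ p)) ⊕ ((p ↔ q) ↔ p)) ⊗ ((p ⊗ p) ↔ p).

p ∨ q = max(0.576, 0.607) = 0.607
(p ∨ q) ⊕ q = min(1, 0.607 + 0.607) = min(1, 1.214) = 1.000
p ∨ p = max(0.576, 0.576) = 0.576
((p ∨ q) ⊕ q) ⊗ (p ∨ p) = max(0, 1.000 + 0.576 − 1) = max(0, 0.576) = 0.576
p ↔ q = 1 − |0.576 − 0.607| = 1 − 0.031 = 0.969
(p ↔ q) ↔ p = 1 − |0.969 − 0.576| = 1 − 0.393 = 0.607
(((p ∨ q) ⊕ q) ⊗ (p ∨ p)) ⊕ ((p ↔ q) ↔ p) = min(1, 0.576 + 0.607) = min(1, 1.183) = 1.000
p ⊗ p = max(0, 0.576 + 0.576 − 1) = max(0, 0.152) = 0.152
(p ⊗ p) ↔ p = 1 − |0.152 − 0.576| = 1 − 0.424 = 0.576
((((p ∨ q) ⊕ q) ⊗ (p ∨ p)) ⊕ ((p ↔ q) ↔ p)) ⊗ ((p ⊗ p) ↔ p) = max(0, 1.000 + 0.576 − 1) = max(0, 0.576) = 0.576

0.576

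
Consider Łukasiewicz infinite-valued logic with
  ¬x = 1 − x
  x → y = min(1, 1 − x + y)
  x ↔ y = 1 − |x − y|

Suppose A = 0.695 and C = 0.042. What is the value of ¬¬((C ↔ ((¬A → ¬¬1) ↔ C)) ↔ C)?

¬A = 1 − 0.695 = 0.305
¬1 = 1 − 1.000 = 0.000
¬¬1 = 1 − 0.000 = 1.000
¬A → ¬¬1 = min(1, 1 − 0.305 + 1.000) = min(1, 1.695) = 1.000
(¬A → ¬¬1) ↔ C = 1 − |1.000 − 0.042| = 1 − 0.958 = 0.042
C ↔ ((¬A → ¬¬1) ↔ C) = 1 − |0.042 − 0.042| = 1 − 0.000 = 1.000
(C ↔ ((¬A → ¬¬1) ↔ C)) ↔ C = 1 − |1.000 − 0.042| = 1 − 0.958 = 0.042
¬((C ↔ ((¬A → ¬¬1) ↔ C)) ↔ C) = 1 − 0.042 = 0.958
¬¬((C ↔ ((¬A → ¬¬1) ↔ C)) ↔ C) = 1 − 0.958 = 0.042

0.042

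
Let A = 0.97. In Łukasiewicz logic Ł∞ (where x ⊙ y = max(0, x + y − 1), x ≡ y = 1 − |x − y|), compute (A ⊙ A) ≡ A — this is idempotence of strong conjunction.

A ⊙ A = max(0, 0.97 + 0.97 − 1) = max(0, 0.94) = 0.94
(A ⊙ A) ≡ A = 1 − |0.94 − 0.97| = 1 − 0.03 = 0.97
(The value 0.97 < 1 shows this instance is not satisfied; fails in Ł∞ since a ⊗ a = max(0, 2a−1) ≠ a in general.)

0.97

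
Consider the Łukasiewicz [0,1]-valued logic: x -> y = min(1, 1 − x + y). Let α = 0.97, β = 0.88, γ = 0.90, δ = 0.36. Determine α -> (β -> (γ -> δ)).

0.61

γ -> δ = min(1, 1 − 0.90 + 0.36) = min(1, 0.46) = 0.46
β -> (γ -> δ) = min(1, 1 − 0.88 + 0.46) = min(1, 0.58) = 0.58
α -> (β -> (γ -> δ)) = min(1, 1 − 0.97 + 0.58) = min(1, 0.61) = 0.61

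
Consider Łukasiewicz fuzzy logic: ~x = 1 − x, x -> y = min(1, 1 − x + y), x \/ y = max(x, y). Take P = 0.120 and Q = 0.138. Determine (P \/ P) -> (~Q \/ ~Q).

1.000

P \/ P = max(0.120, 0.120) = 0.120
~Q = 1 − 0.138 = 0.862
~Q \/ ~Q = max(0.862, 0.862) = 0.862
(P \/ P) -> (~Q \/ ~Q) = min(1, 1 − 0.120 + 0.862) = min(1, 1.742) = 1.000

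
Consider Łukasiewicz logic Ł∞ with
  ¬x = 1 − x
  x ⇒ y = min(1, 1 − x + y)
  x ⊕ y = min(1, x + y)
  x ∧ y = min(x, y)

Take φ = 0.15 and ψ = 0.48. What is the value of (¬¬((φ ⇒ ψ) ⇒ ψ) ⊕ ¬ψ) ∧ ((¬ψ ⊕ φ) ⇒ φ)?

0.48

φ ⇒ ψ = min(1, 1 − 0.15 + 0.48) = min(1, 1.33) = 1.00
(φ ⇒ ψ) ⇒ ψ = min(1, 1 − 1.00 + 0.48) = min(1, 0.48) = 0.48
¬((φ ⇒ ψ) ⇒ ψ) = 1 − 0.48 = 0.52
¬¬((φ ⇒ ψ) ⇒ ψ) = 1 − 0.52 = 0.48
¬ψ = 1 − 0.48 = 0.52
¬¬((φ ⇒ ψ) ⇒ ψ) ⊕ ¬ψ = min(1, 0.48 + 0.52) = min(1, 1.00) = 1.00
¬ψ ⊕ φ = min(1, 0.52 + 0.15) = min(1, 0.67) = 0.67
(¬ψ ⊕ φ) ⇒ φ = min(1, 1 − 0.67 + 0.15) = min(1, 0.48) = 0.48
(¬¬((φ ⇒ ψ) ⇒ ψ) ⊕ ¬ψ) ∧ ((¬ψ ⊕ φ) ⇒ φ) = min(1.00, 0.48) = 0.48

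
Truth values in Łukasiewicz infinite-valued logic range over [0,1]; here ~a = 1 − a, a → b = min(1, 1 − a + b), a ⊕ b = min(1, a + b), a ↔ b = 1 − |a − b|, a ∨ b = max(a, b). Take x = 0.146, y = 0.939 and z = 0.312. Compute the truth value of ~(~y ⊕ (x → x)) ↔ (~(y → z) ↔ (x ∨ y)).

0.312

~y = 1 − 0.939 = 0.061
x → x = min(1, 1 − 0.146 + 0.146) = min(1, 1.000) = 1.000
~y ⊕ (x → x) = min(1, 0.061 + 1.000) = min(1, 1.061) = 1.000
~(~y ⊕ (x → x)) = 1 − 1.000 = 0.000
y → z = min(1, 1 − 0.939 + 0.312) = min(1, 0.373) = 0.373
~(y → z) = 1 − 0.373 = 0.627
x ∨ y = max(0.146, 0.939) = 0.939
~(y → z) ↔ (x ∨ y) = 1 − |0.627 − 0.939| = 1 − 0.312 = 0.688
~(~y ⊕ (x → x)) ↔ (~(y → z) ↔ (x ∨ y)) = 1 − |0.000 − 0.688| = 1 − 0.688 = 0.312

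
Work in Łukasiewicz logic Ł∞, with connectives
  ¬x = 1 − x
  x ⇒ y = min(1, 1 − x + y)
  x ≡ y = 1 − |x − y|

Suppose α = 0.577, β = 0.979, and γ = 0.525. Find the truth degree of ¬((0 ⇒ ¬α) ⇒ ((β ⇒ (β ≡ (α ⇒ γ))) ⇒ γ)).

0.465

¬α = 1 − 0.577 = 0.423
0 ⇒ ¬α = min(1, 1 − 0.000 + 0.423) = min(1, 1.423) = 1.000
α ⇒ γ = min(1, 1 − 0.577 + 0.525) = min(1, 0.948) = 0.948
β ≡ (α ⇒ γ) = 1 − |0.979 − 0.948| = 1 − 0.031 = 0.969
β ⇒ (β ≡ (α ⇒ γ)) = min(1, 1 − 0.979 + 0.969) = min(1, 0.990) = 0.990
(β ⇒ (β ≡ (α ⇒ γ))) ⇒ γ = min(1, 1 − 0.990 + 0.525) = min(1, 0.535) = 0.535
(0 ⇒ ¬α) ⇒ ((β ⇒ (β ≡ (α ⇒ γ))) ⇒ γ) = min(1, 1 − 1.000 + 0.535) = min(1, 0.535) = 0.535
¬((0 ⇒ ¬α) ⇒ ((β ⇒ (β ≡ (α ⇒ γ))) ⇒ γ)) = 1 − 0.535 = 0.465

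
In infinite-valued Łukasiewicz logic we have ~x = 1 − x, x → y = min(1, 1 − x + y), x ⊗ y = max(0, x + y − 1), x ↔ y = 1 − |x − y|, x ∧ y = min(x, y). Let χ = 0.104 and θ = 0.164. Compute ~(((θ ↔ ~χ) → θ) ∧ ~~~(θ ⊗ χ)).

~χ = 1 − 0.104 = 0.896
θ ↔ ~χ = 1 − |0.164 − 0.896| = 1 − 0.732 = 0.268
(θ ↔ ~χ) → θ = min(1, 1 − 0.268 + 0.164) = min(1, 0.896) = 0.896
θ ⊗ χ = max(0, 0.164 + 0.104 − 1) = max(0, -0.732) = 0.000
~(θ ⊗ χ) = 1 − 0.000 = 1.000
~~(θ ⊗ χ) = 1 − 1.000 = 0.000
~~~(θ ⊗ χ) = 1 − 0.000 = 1.000
((θ ↔ ~χ) → θ) ∧ ~~~(θ ⊗ χ) = min(0.896, 1.000) = 0.896
~(((θ ↔ ~χ) → θ) ∧ ~~~(θ ⊗ χ)) = 1 − 0.896 = 0.104

0.104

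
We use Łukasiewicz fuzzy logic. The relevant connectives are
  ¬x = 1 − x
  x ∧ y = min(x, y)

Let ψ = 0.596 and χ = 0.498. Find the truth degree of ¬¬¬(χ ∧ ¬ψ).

0.596

¬ψ = 1 − 0.596 = 0.404
χ ∧ ¬ψ = min(0.498, 0.404) = 0.404
¬(χ ∧ ¬ψ) = 1 − 0.404 = 0.596
¬¬(χ ∧ ¬ψ) = 1 − 0.596 = 0.404
¬¬¬(χ ∧ ¬ψ) = 1 − 0.404 = 0.596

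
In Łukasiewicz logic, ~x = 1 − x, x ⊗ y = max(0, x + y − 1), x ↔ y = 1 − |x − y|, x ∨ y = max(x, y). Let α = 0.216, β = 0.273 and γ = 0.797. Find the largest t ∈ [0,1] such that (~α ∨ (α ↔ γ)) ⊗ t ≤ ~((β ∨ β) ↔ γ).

0.740

~α = 1 − 0.216 = 0.784
α ↔ γ = 1 − |0.216 − 0.797| = 1 − 0.581 = 0.419
~α ∨ (α ↔ γ) = max(0.784, 0.419) = 0.784
So the left factor is ~α ∨ (α ↔ γ) = 0.784.
β ∨ β = max(0.273, 0.273) = 0.273
(β ∨ β) ↔ γ = 1 − |0.273 − 0.797| = 1 − 0.524 = 0.476
~((β ∨ β) ↔ γ) = 1 − 0.476 = 0.524
So the right-hand bound is ~((β ∨ β) ↔ γ) = 0.524.
The residuum of the Łukasiewicz t-norm gives the supremum: min(1, 1 − 0.784 + 0.524).
1 − 0.784 + 0.524 = 0.740, so t = min(1, 0.740) = 0.740.
Check: 0.784 ⊗ 0.740 = max(0, 0.524) = 0.524 ≤ 0.524.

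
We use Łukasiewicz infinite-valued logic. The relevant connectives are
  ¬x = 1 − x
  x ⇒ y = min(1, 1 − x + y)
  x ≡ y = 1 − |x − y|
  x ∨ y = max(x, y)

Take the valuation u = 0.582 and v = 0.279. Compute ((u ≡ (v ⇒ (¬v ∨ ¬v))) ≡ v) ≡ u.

0.885

¬v = 1 − 0.279 = 0.721
¬v ∨ ¬v = max(0.721, 0.721) = 0.721
v ⇒ (¬v ∨ ¬v) = min(1, 1 − 0.279 + 0.721) = min(1, 1.442) = 1.000
u ≡ (v ⇒ (¬v ∨ ¬v)) = 1 − |0.582 − 1.000| = 1 − 0.418 = 0.582
(u ≡ (v ⇒ (¬v ∨ ¬v))) ≡ v = 1 − |0.582 − 0.279| = 1 − 0.303 = 0.697
((u ≡ (v ⇒ (¬v ∨ ¬v))) ≡ v) ≡ u = 1 − |0.697 − 0.582| = 1 − 0.115 = 0.885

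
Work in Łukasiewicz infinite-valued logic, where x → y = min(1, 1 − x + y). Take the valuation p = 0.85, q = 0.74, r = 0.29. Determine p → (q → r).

0.70

q → r = min(1, 1 − 0.74 + 0.29) = min(1, 0.55) = 0.55
p → (q → r) = min(1, 1 − 0.85 + 0.55) = min(1, 0.70) = 0.70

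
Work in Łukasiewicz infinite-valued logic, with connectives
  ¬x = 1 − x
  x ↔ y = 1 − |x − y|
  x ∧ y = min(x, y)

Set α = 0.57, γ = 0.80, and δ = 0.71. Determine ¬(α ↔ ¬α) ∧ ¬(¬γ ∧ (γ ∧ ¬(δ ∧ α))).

¬α = 1 − 0.57 = 0.43
α ↔ ¬α = 1 − |0.57 − 0.43| = 1 − 0.14 = 0.86
¬(α ↔ ¬α) = 1 − 0.86 = 0.14
¬γ = 1 − 0.80 = 0.20
δ ∧ α = min(0.71, 0.57) = 0.57
¬(δ ∧ α) = 1 − 0.57 = 0.43
γ ∧ ¬(δ ∧ α) = min(0.80, 0.43) = 0.43
¬γ ∧ (γ ∧ ¬(δ ∧ α)) = min(0.20, 0.43) = 0.20
¬(¬γ ∧ (γ ∧ ¬(δ ∧ α))) = 1 − 0.20 = 0.80
¬(α ↔ ¬α) ∧ ¬(¬γ ∧ (γ ∧ ¬(δ ∧ α))) = min(0.14, 0.80) = 0.14

0.14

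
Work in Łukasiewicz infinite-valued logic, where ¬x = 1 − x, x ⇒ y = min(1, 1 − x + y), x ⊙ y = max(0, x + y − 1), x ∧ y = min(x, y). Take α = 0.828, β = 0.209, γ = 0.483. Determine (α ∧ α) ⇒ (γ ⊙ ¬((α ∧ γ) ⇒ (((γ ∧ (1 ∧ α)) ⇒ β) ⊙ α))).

0.172

α ∧ α = min(0.828, 0.828) = 0.828
α ∧ γ = min(0.828, 0.483) = 0.483
1 ∧ α = min(1.000, 0.828) = 0.828
γ ∧ (1 ∧ α) = min(0.483, 0.828) = 0.483
(γ ∧ (1 ∧ α)) ⇒ β = min(1, 1 − 0.483 + 0.209) = min(1, 0.726) = 0.726
((γ ∧ (1 ∧ α)) ⇒ β) ⊙ α = max(0, 0.726 + 0.828 − 1) = max(0, 0.554) = 0.554
(α ∧ γ) ⇒ (((γ ∧ (1 ∧ α)) ⇒ β) ⊙ α) = min(1, 1 − 0.483 + 0.554) = min(1, 1.071) = 1.000
¬((α ∧ γ) ⇒ (((γ ∧ (1 ∧ α)) ⇒ β) ⊙ α)) = 1 − 1.000 = 0.000
γ ⊙ ¬((α ∧ γ) ⇒ (((γ ∧ (1 ∧ α)) ⇒ β) ⊙ α)) = max(0, 0.483 + 0.000 − 1) = max(0, -0.517) = 0.000
(α ∧ α) ⇒ (γ ⊙ ¬((α ∧ γ) ⇒ (((γ ∧ (1 ∧ α)) ⇒ β) ⊙ α))) = min(1, 1 − 0.828 + 0.000) = min(1, 0.172) = 0.172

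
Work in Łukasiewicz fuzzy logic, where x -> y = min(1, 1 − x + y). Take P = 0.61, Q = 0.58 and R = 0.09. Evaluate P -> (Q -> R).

0.90

Q -> R = min(1, 1 − 0.58 + 0.09) = min(1, 0.51) = 0.51
P -> (Q -> R) = min(1, 1 − 0.61 + 0.51) = min(1, 0.90) = 0.90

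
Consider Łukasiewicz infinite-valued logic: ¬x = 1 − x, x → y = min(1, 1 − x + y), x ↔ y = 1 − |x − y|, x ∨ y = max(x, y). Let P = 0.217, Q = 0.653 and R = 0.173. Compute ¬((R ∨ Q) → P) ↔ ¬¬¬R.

0.609

R ∨ Q = max(0.173, 0.653) = 0.653
(R ∨ Q) → P = min(1, 1 − 0.653 + 0.217) = min(1, 0.564) = 0.564
¬((R ∨ Q) → P) = 1 − 0.564 = 0.436
¬R = 1 − 0.173 = 0.827
¬¬R = 1 − 0.827 = 0.173
¬¬¬R = 1 − 0.173 = 0.827
¬((R ∨ Q) → P) ↔ ¬¬¬R = 1 − |0.436 − 0.827| = 1 − 0.391 = 0.609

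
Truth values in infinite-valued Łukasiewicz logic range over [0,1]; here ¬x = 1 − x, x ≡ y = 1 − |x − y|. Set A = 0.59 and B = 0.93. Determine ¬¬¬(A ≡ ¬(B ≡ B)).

B ≡ B = 1 − |0.93 − 0.93| = 1 − 0.00 = 1.00
¬(B ≡ B) = 1 − 1.00 = 0.00
A ≡ ¬(B ≡ B) = 1 − |0.59 − 0.00| = 1 − 0.59 = 0.41
¬(A ≡ ¬(B ≡ B)) = 1 − 0.41 = 0.59
¬¬(A ≡ ¬(B ≡ B)) = 1 − 0.59 = 0.41
¬¬¬(A ≡ ¬(B ≡ B)) = 1 − 0.41 = 0.59

0.59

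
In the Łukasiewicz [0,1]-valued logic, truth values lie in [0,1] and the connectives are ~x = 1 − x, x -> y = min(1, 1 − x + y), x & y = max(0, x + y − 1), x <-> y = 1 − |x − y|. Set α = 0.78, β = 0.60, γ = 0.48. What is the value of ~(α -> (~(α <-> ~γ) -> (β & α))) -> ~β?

1.00

~γ = 1 − 0.48 = 0.52
α <-> ~γ = 1 − |0.78 − 0.52| = 1 − 0.26 = 0.74
~(α <-> ~γ) = 1 − 0.74 = 0.26
β & α = max(0, 0.60 + 0.78 − 1) = max(0, 0.38) = 0.38
~(α <-> ~γ) -> (β & α) = min(1, 1 − 0.26 + 0.38) = min(1, 1.12) = 1.00
α -> (~(α <-> ~γ) -> (β & α)) = min(1, 1 − 0.78 + 1.00) = min(1, 1.22) = 1.00
~(α -> (~(α <-> ~γ) -> (β & α))) = 1 − 1.00 = 0.00
~β = 1 − 0.60 = 0.40
~(α -> (~(α <-> ~γ) -> (β & α))) -> ~β = min(1, 1 − 0.00 + 0.40) = min(1, 1.40) = 1.00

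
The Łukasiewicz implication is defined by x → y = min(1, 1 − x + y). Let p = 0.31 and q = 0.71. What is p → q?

1.00

p → q = min(1, 1 − 0.31 + 0.71) = min(1, 1.40) = 1.00
For comparison, the Gödel implication (1 if x ≤ y else y) would give 1.00.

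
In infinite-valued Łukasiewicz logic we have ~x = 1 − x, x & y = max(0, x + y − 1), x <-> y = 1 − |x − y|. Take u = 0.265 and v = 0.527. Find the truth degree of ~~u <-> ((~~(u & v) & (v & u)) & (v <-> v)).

~u = 1 − 0.265 = 0.735
~~u = 1 − 0.735 = 0.265
u & v = max(0, 0.265 + 0.527 − 1) = max(0, -0.208) = 0.000
~(u & v) = 1 − 0.000 = 1.000
~~(u & v) = 1 − 1.000 = 0.000
v & u = max(0, 0.527 + 0.265 − 1) = max(0, -0.208) = 0.000
~~(u & v) & (v & u) = max(0, 0.000 + 0.000 − 1) = max(0, -1.000) = 0.000
v <-> v = 1 − |0.527 − 0.527| = 1 − 0.000 = 1.000
(~~(u & v) & (v & u)) & (v <-> v) = max(0, 0.000 + 1.000 − 1) = max(0, 0.000) = 0.000
~~u <-> ((~~(u & v) & (v & u)) & (v <-> v)) = 1 − |0.265 − 0.000| = 1 − 0.265 = 0.735

0.735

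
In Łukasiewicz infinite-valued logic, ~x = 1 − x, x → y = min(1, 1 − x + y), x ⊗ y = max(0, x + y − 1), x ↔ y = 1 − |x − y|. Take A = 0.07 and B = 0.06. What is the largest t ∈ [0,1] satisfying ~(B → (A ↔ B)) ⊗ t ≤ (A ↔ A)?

1.00

A ↔ B = 1 − |0.07 − 0.06| = 1 − 0.01 = 0.99
B → (A ↔ B) = min(1, 1 − 0.06 + 0.99) = min(1, 1.93) = 1.00
~(B → (A ↔ B)) = 1 − 1.00 = 0.00
So the left factor is ~(B → (A ↔ B)) = 0.00.
A ↔ A = 1 − |0.07 − 0.07| = 1 − 0.00 = 1.00
So the right-hand bound is A ↔ A = 1.00.
The residuum of the Łukasiewicz t-norm gives the supremum: min(1, 1 − 0.00 + 1.00).
1 − 0.00 + 1.00 = 2.00, so t = min(1, 2.00) = 1.00.
Check: 0.00 ⊗ 1.00 = max(0, 0.00) = 0.00 ≤ 1.00.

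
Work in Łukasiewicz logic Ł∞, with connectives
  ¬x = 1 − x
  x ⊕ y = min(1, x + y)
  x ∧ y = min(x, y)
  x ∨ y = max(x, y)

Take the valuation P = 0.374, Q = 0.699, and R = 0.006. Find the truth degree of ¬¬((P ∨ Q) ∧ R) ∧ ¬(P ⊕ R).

P ∨ Q = max(0.374, 0.699) = 0.699
(P ∨ Q) ∧ R = min(0.699, 0.006) = 0.006
¬((P ∨ Q) ∧ R) = 1 − 0.006 = 0.994
¬¬((P ∨ Q) ∧ R) = 1 − 0.994 = 0.006
P ⊕ R = min(1, 0.374 + 0.006) = min(1, 0.380) = 0.380
¬(P ⊕ R) = 1 − 0.380 = 0.620
¬¬((P ∨ Q) ∧ R) ∧ ¬(P ⊕ R) = min(0.006, 0.620) = 0.006

0.006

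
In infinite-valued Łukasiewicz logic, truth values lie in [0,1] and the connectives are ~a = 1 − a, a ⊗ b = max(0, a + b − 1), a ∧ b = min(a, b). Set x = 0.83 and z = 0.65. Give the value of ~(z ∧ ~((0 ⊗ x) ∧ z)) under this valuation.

0 ⊗ x = max(0, 0.00 + 0.83 − 1) = max(0, -0.17) = 0.00
(0 ⊗ x) ∧ z = min(0.00, 0.65) = 0.00
~((0 ⊗ x) ∧ z) = 1 − 0.00 = 1.00
z ∧ ~((0 ⊗ x) ∧ z) = min(0.65, 1.00) = 0.65
~(z ∧ ~((0 ⊗ x) ∧ z)) = 1 − 0.65 = 0.35

0.35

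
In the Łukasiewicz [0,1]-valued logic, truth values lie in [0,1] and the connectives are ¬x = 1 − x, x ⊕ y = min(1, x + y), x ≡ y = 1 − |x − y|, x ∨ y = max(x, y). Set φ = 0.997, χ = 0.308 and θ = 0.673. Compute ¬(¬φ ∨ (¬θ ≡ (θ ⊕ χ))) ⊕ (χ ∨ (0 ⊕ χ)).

0.962

¬φ = 1 − 0.997 = 0.003
¬θ = 1 − 0.673 = 0.327
θ ⊕ χ = min(1, 0.673 + 0.308) = min(1, 0.981) = 0.981
¬θ ≡ (θ ⊕ χ) = 1 − |0.327 − 0.981| = 1 − 0.654 = 0.346
¬φ ∨ (¬θ ≡ (θ ⊕ χ)) = max(0.003, 0.346) = 0.346
¬(¬φ ∨ (¬θ ≡ (θ ⊕ χ))) = 1 − 0.346 = 0.654
0 ⊕ χ = min(1, 0.000 + 0.308) = min(1, 0.308) = 0.308
χ ∨ (0 ⊕ χ) = max(0.308, 0.308) = 0.308
¬(¬φ ∨ (¬θ ≡ (θ ⊕ χ))) ⊕ (χ ∨ (0 ⊕ χ)) = min(1, 0.654 + 0.308) = min(1, 0.962) = 0.962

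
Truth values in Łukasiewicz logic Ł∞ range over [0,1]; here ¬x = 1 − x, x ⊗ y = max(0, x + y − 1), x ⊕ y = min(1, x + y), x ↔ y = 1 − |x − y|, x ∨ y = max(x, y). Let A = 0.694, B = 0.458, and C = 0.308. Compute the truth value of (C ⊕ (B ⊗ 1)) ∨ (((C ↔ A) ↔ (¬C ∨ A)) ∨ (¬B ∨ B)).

0.920

B ⊗ 1 = max(0, 0.458 + 1.000 − 1) = max(0, 0.458) = 0.458
C ⊕ (B ⊗ 1) = min(1, 0.308 + 0.458) = min(1, 0.766) = 0.766
C ↔ A = 1 − |0.308 − 0.694| = 1 − 0.386 = 0.614
¬C = 1 − 0.308 = 0.692
¬C ∨ A = max(0.692, 0.694) = 0.694
(C ↔ A) ↔ (¬C ∨ A) = 1 − |0.614 − 0.694| = 1 − 0.080 = 0.920
¬B = 1 − 0.458 = 0.542
¬B ∨ B = max(0.542, 0.458) = 0.542
((C ↔ A) ↔ (¬C ∨ A)) ∨ (¬B ∨ B) = max(0.920, 0.542) = 0.920
(C ⊕ (B ⊗ 1)) ∨ (((C ↔ A) ↔ (¬C ∨ A)) ∨ (¬B ∨ B)) = max(0.766, 0.920) = 0.920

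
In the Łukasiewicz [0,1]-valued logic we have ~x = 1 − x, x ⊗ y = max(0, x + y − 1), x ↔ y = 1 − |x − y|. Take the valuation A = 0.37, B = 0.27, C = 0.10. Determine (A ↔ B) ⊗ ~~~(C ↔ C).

A ↔ B = 1 − |0.37 − 0.27| = 1 − 0.10 = 0.90
C ↔ C = 1 − |0.10 − 0.10| = 1 − 0.00 = 1.00
~(C ↔ C) = 1 − 1.00 = 0.00
~~(C ↔ C) = 1 − 0.00 = 1.00
~~~(C ↔ C) = 1 − 1.00 = 0.00
(A ↔ B) ⊗ ~~~(C ↔ C) = max(0, 0.90 + 0.00 − 1) = max(0, -0.10) = 0.00

0.00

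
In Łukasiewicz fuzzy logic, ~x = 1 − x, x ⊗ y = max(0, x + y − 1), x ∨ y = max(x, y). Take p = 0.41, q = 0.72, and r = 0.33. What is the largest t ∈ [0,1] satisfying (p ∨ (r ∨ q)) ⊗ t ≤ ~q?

0.56

r ∨ q = max(0.33, 0.72) = 0.72
p ∨ (r ∨ q) = max(0.41, 0.72) = 0.72
So the left factor is p ∨ (r ∨ q) = 0.72.
~q = 1 − 0.72 = 0.28
So the right-hand bound is ~q = 0.28.
The residuum of the Łukasiewicz t-norm gives the supremum: min(1, 1 − 0.72 + 0.28).
1 − 0.72 + 0.28 = 0.56, so t = min(1, 0.56) = 0.56.
Check: 0.72 ⊗ 0.56 = max(0, 0.28) = 0.28 ≤ 0.28.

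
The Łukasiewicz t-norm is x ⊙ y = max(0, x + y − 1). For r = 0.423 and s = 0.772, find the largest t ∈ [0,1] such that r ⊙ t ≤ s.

1.000

The residuum of the Łukasiewicz t-norm gives the supremum: min(1, 1 − 0.423 + 0.772).
1 − 0.423 + 0.772 = 1.349, so t = min(1, 1.349) = 1.000.
Check: 0.423 ⊙ 1.000 = max(0, 0.423) = 0.423 ≤ 0.772.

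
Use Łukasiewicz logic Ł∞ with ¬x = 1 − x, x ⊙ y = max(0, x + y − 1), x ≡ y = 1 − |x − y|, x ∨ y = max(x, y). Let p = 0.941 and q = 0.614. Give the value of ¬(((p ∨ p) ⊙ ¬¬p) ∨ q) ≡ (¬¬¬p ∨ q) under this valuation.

p ∨ p = max(0.941, 0.941) = 0.941
¬p = 1 − 0.941 = 0.059
¬¬p = 1 − 0.059 = 0.941
(p ∨ p) ⊙ ¬¬p = max(0, 0.941 + 0.941 − 1) = max(0, 0.882) = 0.882
((p ∨ p) ⊙ ¬¬p) ∨ q = max(0.882, 0.614) = 0.882
¬(((p ∨ p) ⊙ ¬¬p) ∨ q) = 1 − 0.882 = 0.118
¬¬¬p = 1 − 0.941 = 0.059
¬¬¬p ∨ q = max(0.059, 0.614) = 0.614
¬(((p ∨ p) ⊙ ¬¬p) ∨ q) ≡ (¬¬¬p ∨ q) = 1 − |0.118 − 0.614| = 1 − 0.496 = 0.504

0.504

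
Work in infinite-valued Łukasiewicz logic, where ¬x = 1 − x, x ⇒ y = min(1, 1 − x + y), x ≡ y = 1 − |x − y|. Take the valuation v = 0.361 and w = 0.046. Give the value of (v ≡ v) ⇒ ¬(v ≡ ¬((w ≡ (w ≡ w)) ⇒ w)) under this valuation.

0.361

v ≡ v = 1 − |0.361 − 0.361| = 1 − 0.000 = 1.000
w ≡ w = 1 − |0.046 − 0.046| = 1 − 0.000 = 1.000
w ≡ (w ≡ w) = 1 − |0.046 − 1.000| = 1 − 0.954 = 0.046
(w ≡ (w ≡ w)) ⇒ w = min(1, 1 − 0.046 + 0.046) = min(1, 1.000) = 1.000
¬((w ≡ (w ≡ w)) ⇒ w) = 1 − 1.000 = 0.000
v ≡ ¬((w ≡ (w ≡ w)) ⇒ w) = 1 − |0.361 − 0.000| = 1 − 0.361 = 0.639
¬(v ≡ ¬((w ≡ (w ≡ w)) ⇒ w)) = 1 − 0.639 = 0.361
(v ≡ v) ⇒ ¬(v ≡ ¬((w ≡ (w ≡ w)) ⇒ w)) = min(1, 1 − 1.000 + 0.361) = min(1, 0.361) = 0.361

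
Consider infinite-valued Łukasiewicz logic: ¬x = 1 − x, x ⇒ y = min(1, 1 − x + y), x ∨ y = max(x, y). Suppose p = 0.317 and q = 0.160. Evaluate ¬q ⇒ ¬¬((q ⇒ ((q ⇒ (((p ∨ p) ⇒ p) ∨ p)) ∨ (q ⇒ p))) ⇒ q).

0.320

¬q = 1 − 0.160 = 0.840
p ∨ p = max(0.317, 0.317) = 0.317
(p ∨ p) ⇒ p = min(1, 1 − 0.317 + 0.317) = min(1, 1.000) = 1.000
((p ∨ p) ⇒ p) ∨ p = max(1.000, 0.317) = 1.000
q ⇒ (((p ∨ p) ⇒ p) ∨ p) = min(1, 1 − 0.160 + 1.000) = min(1, 1.840) = 1.000
q ⇒ p = min(1, 1 − 0.160 + 0.317) = min(1, 1.157) = 1.000
(q ⇒ (((p ∨ p) ⇒ p) ∨ p)) ∨ (q ⇒ p) = max(1.000, 1.000) = 1.000
q ⇒ ((q ⇒ (((p ∨ p) ⇒ p) ∨ p)) ∨ (q ⇒ p)) = min(1, 1 − 0.160 + 1.000) = min(1, 1.840) = 1.000
(q ⇒ ((q ⇒ (((p ∨ p) ⇒ p) ∨ p)) ∨ (q ⇒ p))) ⇒ q = min(1, 1 − 1.000 + 0.160) = min(1, 0.160) = 0.160
¬((q ⇒ ((q ⇒ (((p ∨ p) ⇒ p) ∨ p)) ∨ (q ⇒ p))) ⇒ q) = 1 − 0.160 = 0.840
¬¬((q ⇒ ((q ⇒ (((p ∨ p) ⇒ p) ∨ p)) ∨ (q ⇒ p))) ⇒ q) = 1 − 0.840 = 0.160
¬q ⇒ ¬¬((q ⇒ ((q ⇒ (((p ∨ p) ⇒ p) ∨ p)) ∨ (q ⇒ p))) ⇒ q) = min(1, 1 − 0.840 + 0.160) = min(1, 0.320) = 0.320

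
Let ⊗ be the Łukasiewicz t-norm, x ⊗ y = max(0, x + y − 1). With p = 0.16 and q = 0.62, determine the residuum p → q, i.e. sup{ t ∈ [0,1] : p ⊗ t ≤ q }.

The residuum of the Łukasiewicz t-norm gives the supremum: min(1, 1 − 0.16 + 0.62).
1 − 0.16 + 0.62 = 1.46, so t = min(1, 1.46) = 1.00.
Check: 0.16 ⊗ 1.00 = max(0, 0.16) = 0.16 ≤ 0.62.

1.00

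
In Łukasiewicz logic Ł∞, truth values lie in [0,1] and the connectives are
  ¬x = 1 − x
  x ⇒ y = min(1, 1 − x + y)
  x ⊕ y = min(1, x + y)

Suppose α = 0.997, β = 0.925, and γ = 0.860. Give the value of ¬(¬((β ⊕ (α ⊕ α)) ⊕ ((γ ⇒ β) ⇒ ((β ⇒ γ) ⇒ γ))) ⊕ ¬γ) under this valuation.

0.860

α ⊕ α = min(1, 0.997 + 0.997) = min(1, 1.994) = 1.000
β ⊕ (α ⊕ α) = min(1, 0.925 + 1.000) = min(1, 1.925) = 1.000
γ ⇒ β = min(1, 1 − 0.860 + 0.925) = min(1, 1.065) = 1.000
β ⇒ γ = min(1, 1 − 0.925 + 0.860) = min(1, 0.935) = 0.935
(β ⇒ γ) ⇒ γ = min(1, 1 − 0.935 + 0.860) = min(1, 0.925) = 0.925
(γ ⇒ β) ⇒ ((β ⇒ γ) ⇒ γ) = min(1, 1 − 1.000 + 0.925) = min(1, 0.925) = 0.925
(β ⊕ (α ⊕ α)) ⊕ ((γ ⇒ β) ⇒ ((β ⇒ γ) ⇒ γ)) = min(1, 1.000 + 0.925) = min(1, 1.925) = 1.000
¬((β ⊕ (α ⊕ α)) ⊕ ((γ ⇒ β) ⇒ ((β ⇒ γ) ⇒ γ))) = 1 − 1.000 = 0.000
¬γ = 1 − 0.860 = 0.140
¬((β ⊕ (α ⊕ α)) ⊕ ((γ ⇒ β) ⇒ ((β ⇒ γ) ⇒ γ))) ⊕ ¬γ = min(1, 0.000 + 0.140) = min(1, 0.140) = 0.140
¬(¬((β ⊕ (α ⊕ α)) ⊕ ((γ ⇒ β) ⇒ ((β ⇒ γ) ⇒ γ))) ⊕ ¬γ) = 1 − 0.140 = 0.860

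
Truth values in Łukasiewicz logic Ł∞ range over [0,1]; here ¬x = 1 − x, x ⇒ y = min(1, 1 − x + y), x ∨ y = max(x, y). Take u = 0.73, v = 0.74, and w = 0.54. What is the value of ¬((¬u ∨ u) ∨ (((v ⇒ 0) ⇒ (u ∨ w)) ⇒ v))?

0.26

¬u = 1 − 0.73 = 0.27
¬u ∨ u = max(0.27, 0.73) = 0.73
v ⇒ 0 = min(1, 1 − 0.74 + 0.00) = min(1, 0.26) = 0.26
u ∨ w = max(0.73, 0.54) = 0.73
(v ⇒ 0) ⇒ (u ∨ w) = min(1, 1 − 0.26 + 0.73) = min(1, 1.47) = 1.00
((v ⇒ 0) ⇒ (u ∨ w)) ⇒ v = min(1, 1 − 1.00 + 0.74) = min(1, 0.74) = 0.74
(¬u ∨ u) ∨ (((v ⇒ 0) ⇒ (u ∨ w)) ⇒ v) = max(0.73, 0.74) = 0.74
¬((¬u ∨ u) ∨ (((v ⇒ 0) ⇒ (u ∨ w)) ⇒ v)) = 1 − 0.74 = 0.26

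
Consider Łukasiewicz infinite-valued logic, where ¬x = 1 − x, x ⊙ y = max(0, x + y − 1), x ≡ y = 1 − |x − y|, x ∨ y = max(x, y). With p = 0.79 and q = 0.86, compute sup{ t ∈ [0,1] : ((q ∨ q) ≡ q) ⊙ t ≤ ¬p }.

q ∨ q = max(0.86, 0.86) = 0.86
(q ∨ q) ≡ q = 1 − |0.86 − 0.86| = 1 − 0.00 = 1.00
So the left factor is (q ∨ q) ≡ q = 1.00.
¬p = 1 − 0.79 = 0.21
So the right-hand bound is ¬p = 0.21.
The residuum of the Łukasiewicz t-norm gives the supremum: min(1, 1 − 1.00 + 0.21).
1 − 1.00 + 0.21 = 0.21, so t = min(1, 0.21) = 0.21.
Check: 1.00 ⊙ 0.21 = max(0, 0.21) = 0.21 ≤ 0.21.

0.21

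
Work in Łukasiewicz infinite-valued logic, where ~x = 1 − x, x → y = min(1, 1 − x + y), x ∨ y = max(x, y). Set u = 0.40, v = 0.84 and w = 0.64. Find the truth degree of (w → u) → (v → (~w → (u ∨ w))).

1.00

w → u = min(1, 1 − 0.64 + 0.40) = min(1, 0.76) = 0.76
~w = 1 − 0.64 = 0.36
u ∨ w = max(0.40, 0.64) = 0.64
~w → (u ∨ w) = min(1, 1 − 0.36 + 0.64) = min(1, 1.28) = 1.00
v → (~w → (u ∨ w)) = min(1, 1 − 0.84 + 1.00) = min(1, 1.16) = 1.00
(w → u) → (v → (~w → (u ∨ w))) = min(1, 1 − 0.76 + 1.00) = min(1, 1.24) = 1.00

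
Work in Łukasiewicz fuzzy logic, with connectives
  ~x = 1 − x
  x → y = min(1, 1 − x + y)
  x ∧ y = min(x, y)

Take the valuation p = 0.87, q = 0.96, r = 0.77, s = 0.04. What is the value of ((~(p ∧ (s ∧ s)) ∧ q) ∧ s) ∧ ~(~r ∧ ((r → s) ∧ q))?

0.04

s ∧ s = min(0.04, 0.04) = 0.04
p ∧ (s ∧ s) = min(0.87, 0.04) = 0.04
~(p ∧ (s ∧ s)) = 1 − 0.04 = 0.96
~(p ∧ (s ∧ s)) ∧ q = min(0.96, 0.96) = 0.96
(~(p ∧ (s ∧ s)) ∧ q) ∧ s = min(0.96, 0.04) = 0.04
~r = 1 − 0.77 = 0.23
r → s = min(1, 1 − 0.77 + 0.04) = min(1, 0.27) = 0.27
(r → s) ∧ q = min(0.27, 0.96) = 0.27
~r ∧ ((r → s) ∧ q) = min(0.23, 0.27) = 0.23
~(~r ∧ ((r → s) ∧ q)) = 1 − 0.23 = 0.77
((~(p ∧ (s ∧ s)) ∧ q) ∧ s) ∧ ~(~r ∧ ((r → s) ∧ q)) = min(0.04, 0.77) = 0.04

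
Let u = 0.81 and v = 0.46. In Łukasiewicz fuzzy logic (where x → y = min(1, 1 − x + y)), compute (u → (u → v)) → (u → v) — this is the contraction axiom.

0.81

u → v = min(1, 1 − 0.81 + 0.46) = min(1, 0.65) = 0.65
u → (u → v) = min(1, 1 − 0.81 + 0.65) = min(1, 0.84) = 0.84
(u → (u → v)) → (u → v) = min(1, 1 − 0.84 + 0.65) = min(1, 0.81) = 0.81
(The value 0.81 < 1 shows this instance is not satisfied; fails in Ł∞ (the t-norm is not idempotent).)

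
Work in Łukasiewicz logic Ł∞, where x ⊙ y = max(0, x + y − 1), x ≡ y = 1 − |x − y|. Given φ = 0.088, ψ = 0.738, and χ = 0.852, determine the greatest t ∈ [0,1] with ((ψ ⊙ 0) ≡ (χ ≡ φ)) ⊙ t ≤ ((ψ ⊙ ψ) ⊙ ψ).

0.450

ψ ⊙ 0 = max(0, 0.738 + 0.000 − 1) = max(0, -0.262) = 0.000
χ ≡ φ = 1 − |0.852 − 0.088| = 1 − 0.764 = 0.236
(ψ ⊙ 0) ≡ (χ ≡ φ) = 1 − |0.000 − 0.236| = 1 − 0.236 = 0.764
So the left factor is (ψ ⊙ 0) ≡ (χ ≡ φ) = 0.764.
ψ ⊙ ψ = max(0, 0.738 + 0.738 − 1) = max(0, 0.476) = 0.476
(ψ ⊙ ψ) ⊙ ψ = max(0, 0.476 + 0.738 − 1) = max(0, 0.214) = 0.214
So the right-hand bound is (ψ ⊙ ψ) ⊙ ψ = 0.214.
The residuum of the Łukasiewicz t-norm gives the supremum: min(1, 1 − 0.764 + 0.214).
1 − 0.764 + 0.214 = 0.450, so t = min(1, 0.450) = 0.450.
Check: 0.764 ⊙ 0.450 = max(0, 0.214) = 0.214 ≤ 0.214.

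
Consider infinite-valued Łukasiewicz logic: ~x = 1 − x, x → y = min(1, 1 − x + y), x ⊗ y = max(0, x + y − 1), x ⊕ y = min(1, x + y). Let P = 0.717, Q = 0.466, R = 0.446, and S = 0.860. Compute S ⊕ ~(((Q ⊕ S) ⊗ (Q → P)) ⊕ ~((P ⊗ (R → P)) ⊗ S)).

0.860

Q ⊕ S = min(1, 0.466 + 0.860) = min(1, 1.326) = 1.000
Q → P = min(1, 1 − 0.466 + 0.717) = min(1, 1.251) = 1.000
(Q ⊕ S) ⊗ (Q → P) = max(0, 1.000 + 1.000 − 1) = max(0, 1.000) = 1.000
R → P = min(1, 1 − 0.446 + 0.717) = min(1, 1.271) = 1.000
P ⊗ (R → P) = max(0, 0.717 + 1.000 − 1) = max(0, 0.717) = 0.717
(P ⊗ (R → P)) ⊗ S = max(0, 0.717 + 0.860 − 1) = max(0, 0.577) = 0.577
~((P ⊗ (R → P)) ⊗ S) = 1 − 0.577 = 0.423
((Q ⊕ S) ⊗ (Q → P)) ⊕ ~((P ⊗ (R → P)) ⊗ S) = min(1, 1.000 + 0.423) = min(1, 1.423) = 1.000
~(((Q ⊕ S) ⊗ (Q → P)) ⊕ ~((P ⊗ (R → P)) ⊗ S)) = 1 − 1.000 = 0.000
S ⊕ ~(((Q ⊕ S) ⊗ (Q → P)) ⊕ ~((P ⊗ (R → P)) ⊗ S)) = min(1, 0.860 + 0.000) = min(1, 0.860) = 0.860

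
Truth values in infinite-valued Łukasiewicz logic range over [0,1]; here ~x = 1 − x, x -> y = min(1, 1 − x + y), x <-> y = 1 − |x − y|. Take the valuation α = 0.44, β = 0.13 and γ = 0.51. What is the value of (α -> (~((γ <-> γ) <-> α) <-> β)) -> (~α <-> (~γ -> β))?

0.92

γ <-> γ = 1 − |0.51 − 0.51| = 1 − 0.00 = 1.00
(γ <-> γ) <-> α = 1 − |1.00 − 0.44| = 1 − 0.56 = 0.44
~((γ <-> γ) <-> α) = 1 − 0.44 = 0.56
~((γ <-> γ) <-> α) <-> β = 1 − |0.56 − 0.13| = 1 − 0.43 = 0.57
α -> (~((γ <-> γ) <-> α) <-> β) = min(1, 1 − 0.44 + 0.57) = min(1, 1.13) = 1.00
~α = 1 − 0.44 = 0.56
~γ = 1 − 0.51 = 0.49
~γ -> β = min(1, 1 − 0.49 + 0.13) = min(1, 0.64) = 0.64
~α <-> (~γ -> β) = 1 − |0.56 − 0.64| = 1 − 0.08 = 0.92
(α -> (~((γ <-> γ) <-> α) <-> β)) -> (~α <-> (~γ -> β)) = min(1, 1 − 1.00 + 0.92) = min(1, 0.92) = 0.92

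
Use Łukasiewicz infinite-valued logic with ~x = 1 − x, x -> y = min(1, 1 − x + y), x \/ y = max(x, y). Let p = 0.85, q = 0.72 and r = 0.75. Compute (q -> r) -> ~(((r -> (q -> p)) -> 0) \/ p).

0.15

q -> r = min(1, 1 − 0.72 + 0.75) = min(1, 1.03) = 1.00
q -> p = min(1, 1 − 0.72 + 0.85) = min(1, 1.13) = 1.00
r -> (q -> p) = min(1, 1 − 0.75 + 1.00) = min(1, 1.25) = 1.00
(r -> (q -> p)) -> 0 = min(1, 1 − 1.00 + 0.00) = min(1, 0.00) = 0.00
((r -> (q -> p)) -> 0) \/ p = max(0.00, 0.85) = 0.85
~(((r -> (q -> p)) -> 0) \/ p) = 1 − 0.85 = 0.15
(q -> r) -> ~(((r -> (q -> p)) -> 0) \/ p) = min(1, 1 − 1.00 + 0.15) = min(1, 0.15) = 0.15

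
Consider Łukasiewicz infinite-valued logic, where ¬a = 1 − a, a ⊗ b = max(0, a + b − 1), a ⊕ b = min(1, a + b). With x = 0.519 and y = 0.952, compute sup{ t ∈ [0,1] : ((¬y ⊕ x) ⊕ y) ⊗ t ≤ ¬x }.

¬y = 1 − 0.952 = 0.048
¬y ⊕ x = min(1, 0.048 + 0.519) = min(1, 0.567) = 0.567
(¬y ⊕ x) ⊕ y = min(1, 0.567 + 0.952) = min(1, 1.519) = 1.000
So the left factor is (¬y ⊕ x) ⊕ y = 1.000.
¬x = 1 − 0.519 = 0.481
So the right-hand bound is ¬x = 0.481.
The residuum of the Łukasiewicz t-norm gives the supremum: min(1, 1 − 1.000 + 0.481).
1 − 1.000 + 0.481 = 0.481, so t = min(1, 0.481) = 0.481.
Check: 1.000 ⊗ 0.481 = max(0, 0.481) = 0.481 ≤ 0.481.

0.481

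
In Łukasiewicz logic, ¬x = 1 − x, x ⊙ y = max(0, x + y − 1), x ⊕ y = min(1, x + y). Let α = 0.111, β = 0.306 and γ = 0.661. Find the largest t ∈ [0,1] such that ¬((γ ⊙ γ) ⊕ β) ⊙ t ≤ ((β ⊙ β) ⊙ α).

γ ⊙ γ = max(0, 0.661 + 0.661 − 1) = max(0, 0.322) = 0.322
(γ ⊙ γ) ⊕ β = min(1, 0.322 + 0.306) = min(1, 0.628) = 0.628
¬((γ ⊙ γ) ⊕ β) = 1 − 0.628 = 0.372
So the left factor is ¬((γ ⊙ γ) ⊕ β) = 0.372.
β ⊙ β = max(0, 0.306 + 0.306 − 1) = max(0, -0.388) = 0.000
(β ⊙ β) ⊙ α = max(0, 0.000 + 0.111 − 1) = max(0, -0.889) = 0.000
So the right-hand bound is (β ⊙ β) ⊙ α = 0.000.
The residuum of the Łukasiewicz t-norm gives the supremum: min(1, 1 − 0.372 + 0.000).
1 − 0.372 + 0.000 = 0.628, so t = min(1, 0.628) = 0.628.
Check: 0.372 ⊙ 0.628 = max(0, 0.000) = 0.000 ≤ 0.000.

0.628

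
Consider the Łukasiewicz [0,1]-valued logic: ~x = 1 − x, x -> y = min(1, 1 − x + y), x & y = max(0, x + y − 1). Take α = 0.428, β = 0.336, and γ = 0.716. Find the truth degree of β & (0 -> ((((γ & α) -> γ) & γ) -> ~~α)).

γ & α = max(0, 0.716 + 0.428 − 1) = max(0, 0.144) = 0.144
(γ & α) -> γ = min(1, 1 − 0.144 + 0.716) = min(1, 1.572) = 1.000
((γ & α) -> γ) & γ = max(0, 1.000 + 0.716 − 1) = max(0, 0.716) = 0.716
~α = 1 − 0.428 = 0.572
~~α = 1 − 0.572 = 0.428
(((γ & α) -> γ) & γ) -> ~~α = min(1, 1 − 0.716 + 0.428) = min(1, 0.712) = 0.712
0 -> ((((γ & α) -> γ) & γ) -> ~~α) = min(1, 1 − 0.000 + 0.712) = min(1, 1.712) = 1.000
β & (0 -> ((((γ & α) -> γ) & γ) -> ~~α)) = max(0, 0.336 + 1.000 − 1) = max(0, 0.336) = 0.336

0.336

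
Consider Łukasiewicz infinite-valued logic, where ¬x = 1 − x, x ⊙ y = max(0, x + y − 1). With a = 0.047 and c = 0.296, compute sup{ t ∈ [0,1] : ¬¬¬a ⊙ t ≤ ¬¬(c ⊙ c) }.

0.047

¬a = 1 − 0.047 = 0.953
¬¬a = 1 − 0.953 = 0.047
¬¬¬a = 1 − 0.047 = 0.953
So the left factor is ¬¬¬a = 0.953.
c ⊙ c = max(0, 0.296 + 0.296 − 1) = max(0, -0.408) = 0.000
¬(c ⊙ c) = 1 − 0.000 = 1.000
¬¬(c ⊙ c) = 1 − 1.000 = 0.000
So the right-hand bound is ¬¬(c ⊙ c) = 0.000.
The residuum of the Łukasiewicz t-norm gives the supremum: min(1, 1 − 0.953 + 0.000).
1 − 0.953 + 0.000 = 0.047, so t = min(1, 0.047) = 0.047.
Check: 0.953 ⊙ 0.047 = max(0, 0.000) = 0.000 ≤ 0.000.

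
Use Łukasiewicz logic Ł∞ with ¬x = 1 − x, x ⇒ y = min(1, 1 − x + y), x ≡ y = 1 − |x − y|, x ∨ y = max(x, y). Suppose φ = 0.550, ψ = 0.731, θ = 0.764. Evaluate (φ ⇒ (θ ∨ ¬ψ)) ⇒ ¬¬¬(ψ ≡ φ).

0.181

¬ψ = 1 − 0.731 = 0.269
θ ∨ ¬ψ = max(0.764, 0.269) = 0.764
φ ⇒ (θ ∨ ¬ψ) = min(1, 1 − 0.550 + 0.764) = min(1, 1.214) = 1.000
ψ ≡ φ = 1 − |0.731 − 0.550| = 1 − 0.181 = 0.819
¬(ψ ≡ φ) = 1 − 0.819 = 0.181
¬¬(ψ ≡ φ) = 1 − 0.181 = 0.819
¬¬¬(ψ ≡ φ) = 1 − 0.819 = 0.181
(φ ⇒ (θ ∨ ¬ψ)) ⇒ ¬¬¬(ψ ≡ φ) = min(1, 1 − 1.000 + 0.181) = min(1, 0.181) = 0.181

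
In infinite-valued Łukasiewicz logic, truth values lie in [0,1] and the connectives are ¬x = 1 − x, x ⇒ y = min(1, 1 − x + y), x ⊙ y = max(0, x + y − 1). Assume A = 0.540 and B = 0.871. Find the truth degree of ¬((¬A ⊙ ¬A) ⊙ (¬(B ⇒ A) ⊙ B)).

¬A = 1 − 0.540 = 0.460
¬A ⊙ ¬A = max(0, 0.460 + 0.460 − 1) = max(0, -0.080) = 0.000
B ⇒ A = min(1, 1 − 0.871 + 0.540) = min(1, 0.669) = 0.669
¬(B ⇒ A) = 1 − 0.669 = 0.331
¬(B ⇒ A) ⊙ B = max(0, 0.331 + 0.871 − 1) = max(0, 0.202) = 0.202
(¬A ⊙ ¬A) ⊙ (¬(B ⇒ A) ⊙ B) = max(0, 0.000 + 0.202 − 1) = max(0, -0.798) = 0.000
¬((¬A ⊙ ¬A) ⊙ (¬(B ⇒ A) ⊙ B)) = 1 − 0.000 = 1.000

1.000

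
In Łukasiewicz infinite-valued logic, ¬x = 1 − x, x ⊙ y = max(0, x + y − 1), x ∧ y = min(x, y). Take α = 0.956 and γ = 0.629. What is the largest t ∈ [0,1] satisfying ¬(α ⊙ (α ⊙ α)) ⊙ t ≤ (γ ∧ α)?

1.000

α ⊙ α = max(0, 0.956 + 0.956 − 1) = max(0, 0.912) = 0.912
α ⊙ (α ⊙ α) = max(0, 0.956 + 0.912 − 1) = max(0, 0.868) = 0.868
¬(α ⊙ (α ⊙ α)) = 1 − 0.868 = 0.132
So the left factor is ¬(α ⊙ (α ⊙ α)) = 0.132.
γ ∧ α = min(0.629, 0.956) = 0.629
So the right-hand bound is γ ∧ α = 0.629.
The residuum of the Łukasiewicz t-norm gives the supremum: min(1, 1 − 0.132 + 0.629).
1 − 0.132 + 0.629 = 1.497, so t = min(1, 1.497) = 1.000.
Check: 0.132 ⊙ 1.000 = max(0, 0.132) = 0.132 ≤ 0.629.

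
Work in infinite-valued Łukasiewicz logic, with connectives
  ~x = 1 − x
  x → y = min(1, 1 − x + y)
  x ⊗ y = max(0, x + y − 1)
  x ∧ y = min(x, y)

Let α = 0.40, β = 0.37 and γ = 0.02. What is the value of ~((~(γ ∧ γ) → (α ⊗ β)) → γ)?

γ ∧ γ = min(0.02, 0.02) = 0.02
~(γ ∧ γ) = 1 − 0.02 = 0.98
α ⊗ β = max(0, 0.40 + 0.37 − 1) = max(0, -0.23) = 0.00
~(γ ∧ γ) → (α ⊗ β) = min(1, 1 − 0.98 + 0.00) = min(1, 0.02) = 0.02
(~(γ ∧ γ) → (α ⊗ β)) → γ = min(1, 1 − 0.02 + 0.02) = min(1, 1.00) = 1.00
~((~(γ ∧ γ) → (α ⊗ β)) → γ) = 1 − 1.00 = 0.00

0.00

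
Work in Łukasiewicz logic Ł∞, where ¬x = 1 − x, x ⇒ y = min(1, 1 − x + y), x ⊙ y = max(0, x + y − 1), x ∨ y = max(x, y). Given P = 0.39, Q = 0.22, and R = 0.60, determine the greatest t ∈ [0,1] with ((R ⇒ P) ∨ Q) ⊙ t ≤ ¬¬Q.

0.43

R ⇒ P = min(1, 1 − 0.60 + 0.39) = min(1, 0.79) = 0.79
(R ⇒ P) ∨ Q = max(0.79, 0.22) = 0.79
So the left factor is (R ⇒ P) ∨ Q = 0.79.
¬Q = 1 − 0.22 = 0.78
¬¬Q = 1 − 0.78 = 0.22
So the right-hand bound is ¬¬Q = 0.22.
The residuum of the Łukasiewicz t-norm gives the supremum: min(1, 1 − 0.79 + 0.22).
1 − 0.79 + 0.22 = 0.43, so t = min(1, 0.43) = 0.43.
Check: 0.79 ⊙ 0.43 = max(0, 0.22) = 0.22 ≤ 0.22.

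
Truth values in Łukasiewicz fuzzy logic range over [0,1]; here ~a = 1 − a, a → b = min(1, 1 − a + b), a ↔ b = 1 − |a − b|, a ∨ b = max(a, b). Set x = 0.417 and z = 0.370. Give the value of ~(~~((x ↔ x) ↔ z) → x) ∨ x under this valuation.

0.417

x ↔ x = 1 − |0.417 − 0.417| = 1 − 0.000 = 1.000
(x ↔ x) ↔ z = 1 − |1.000 − 0.370| = 1 − 0.630 = 0.370
~((x ↔ x) ↔ z) = 1 − 0.370 = 0.630
~~((x ↔ x) ↔ z) = 1 − 0.630 = 0.370
~~((x ↔ x) ↔ z) → x = min(1, 1 − 0.370 + 0.417) = min(1, 1.047) = 1.000
~(~~((x ↔ x) ↔ z) → x) = 1 − 1.000 = 0.000
~(~~((x ↔ x) ↔ z) → x) ∨ x = max(0.000, 0.417) = 0.417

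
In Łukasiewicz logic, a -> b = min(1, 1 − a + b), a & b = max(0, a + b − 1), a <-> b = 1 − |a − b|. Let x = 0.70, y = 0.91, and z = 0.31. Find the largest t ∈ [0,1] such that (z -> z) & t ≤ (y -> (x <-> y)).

0.88

z -> z = min(1, 1 − 0.31 + 0.31) = min(1, 1.00) = 1.00
So the left factor is z -> z = 1.00.
x <-> y = 1 − |0.70 − 0.91| = 1 − 0.21 = 0.79
y -> (x <-> y) = min(1, 1 − 0.91 + 0.79) = min(1, 0.88) = 0.88
So the right-hand bound is y -> (x <-> y) = 0.88.
The residuum of the Łukasiewicz t-norm gives the supremum: min(1, 1 − 1.00 + 0.88).
1 − 1.00 + 0.88 = 0.88, so t = min(1, 0.88) = 0.88.
Check: 1.00 & 0.88 = max(0, 0.88) = 0.88 ≤ 0.88.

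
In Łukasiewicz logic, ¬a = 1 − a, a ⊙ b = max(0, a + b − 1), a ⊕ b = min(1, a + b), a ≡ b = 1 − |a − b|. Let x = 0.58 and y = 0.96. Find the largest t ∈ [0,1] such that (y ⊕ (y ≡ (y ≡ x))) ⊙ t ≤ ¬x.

0.42

y ≡ x = 1 − |0.96 − 0.58| = 1 − 0.38 = 0.62
y ≡ (y ≡ x) = 1 − |0.96 − 0.62| = 1 − 0.34 = 0.66
y ⊕ (y ≡ (y ≡ x)) = min(1, 0.96 + 0.66) = min(1, 1.62) = 1.00
So the left factor is y ⊕ (y ≡ (y ≡ x)) = 1.00.
¬x = 1 − 0.58 = 0.42
So the right-hand bound is ¬x = 0.42.
The residuum of the Łukasiewicz t-norm gives the supremum: min(1, 1 − 1.00 + 0.42).
1 − 1.00 + 0.42 = 0.42, so t = min(1, 0.42) = 0.42.
Check: 1.00 ⊙ 0.42 = max(0, 0.42) = 0.42 ≤ 0.42.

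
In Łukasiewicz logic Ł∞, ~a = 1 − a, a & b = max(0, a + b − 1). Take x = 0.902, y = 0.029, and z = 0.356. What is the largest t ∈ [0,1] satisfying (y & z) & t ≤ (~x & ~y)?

1.000

y & z = max(0, 0.029 + 0.356 − 1) = max(0, -0.615) = 0.000
So the left factor is y & z = 0.000.
~x = 1 − 0.902 = 0.098
~y = 1 − 0.029 = 0.971
~x & ~y = max(0, 0.098 + 0.971 − 1) = max(0, 0.069) = 0.069
So the right-hand bound is ~x & ~y = 0.069.
The residuum of the Łukasiewicz t-norm gives the supremum: min(1, 1 − 0.000 + 0.069).
1 − 0.000 + 0.069 = 1.069, so t = min(1, 1.069) = 1.000.
Check: 0.000 & 1.000 = max(0, 0.000) = 0.000 ≤ 0.069.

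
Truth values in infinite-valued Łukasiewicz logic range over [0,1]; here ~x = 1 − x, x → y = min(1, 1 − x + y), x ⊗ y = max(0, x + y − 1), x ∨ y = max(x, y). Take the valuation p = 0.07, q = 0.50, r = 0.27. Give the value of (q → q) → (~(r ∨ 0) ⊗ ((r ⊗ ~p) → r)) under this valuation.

0.73

q → q = min(1, 1 − 0.50 + 0.50) = min(1, 1.00) = 1.00
r ∨ 0 = max(0.27, 0.00) = 0.27
~(r ∨ 0) = 1 − 0.27 = 0.73
~p = 1 − 0.07 = 0.93
r ⊗ ~p = max(0, 0.27 + 0.93 − 1) = max(0, 0.20) = 0.20
(r ⊗ ~p) → r = min(1, 1 − 0.20 + 0.27) = min(1, 1.07) = 1.00
~(r ∨ 0) ⊗ ((r ⊗ ~p) → r) = max(0, 0.73 + 1.00 − 1) = max(0, 0.73) = 0.73
(q → q) → (~(r ∨ 0) ⊗ ((r ⊗ ~p) → r)) = min(1, 1 − 1.00 + 0.73) = min(1, 0.73) = 0.73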